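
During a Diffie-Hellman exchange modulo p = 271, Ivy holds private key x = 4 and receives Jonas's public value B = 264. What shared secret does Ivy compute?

233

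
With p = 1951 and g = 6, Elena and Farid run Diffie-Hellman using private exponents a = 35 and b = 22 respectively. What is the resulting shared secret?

Elena sends A = g^a mod p = 6^35 mod 1951.
6^1 ≡ 6 (mod 1951)
6^2 = (6^1)^2 ≡ 6^2 = 36 ≡ 36 (mod 1951)
6^4 = (6^2)^2 ≡ 36^2 = 1296 ≡ 1296 (mod 1951)
6^8 = (6^4)^2 ≡ 1296^2 = 1679616 ≡ 1756 (mod 1951)
6^16 = (6^8)^2 ≡ 1756^2 = 3083536 ≡ 956 (mod 1951)
6^32 = (6^16)^2 ≡ 956^2 = 913936 ≡ 868 (mod 1951)
6^35 = 6^32 · 6^2 · 6^1 ≡ 868 · 36 · 6 ≡ 192 (mod 1951).
So A = 192. Farid then computes K = A^b mod p = 192^22 mod 1951.
192^1 ≡ 192 (mod 1951)
192^2 = (192^1)^2 ≡ 192^2 = 36864 ≡ 1746 (mod 1951)
192^4 = (192^2)^2 ≡ 1746^2 = 3048516 ≡ 1054 (mod 1951)
192^8 = (192^4)^2 ≡ 1054^2 = 1110916 ≡ 797 (mod 1951)
192^16 = (192^8)^2 ≡ 797^2 = 635209 ≡ 1134 (mod 1951)
192^22 = 192^16 · 192^4 · 192^2 ≡ 1134 · 1054 · 1746 ≡ 759 (mod 1951).

759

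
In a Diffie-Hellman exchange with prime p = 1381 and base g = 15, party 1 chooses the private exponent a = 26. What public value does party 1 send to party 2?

1196

Public value = 15^26 mod 1381.
15^1 ≡ 15 (mod 1381)
15^2 = (15^1)^2 ≡ 15^2 = 225 ≡ 225 (mod 1381)
15^4 = (15^2)^2 ≡ 225^2 = 50625 ≡ 909 (mod 1381)
15^8 = (15^4)^2 ≡ 909^2 = 826281 ≡ 443 (mod 1381)
15^16 = (15^8)^2 ≡ 443^2 = 196249 ≡ 147 (mod 1381)
15^26 = 15^16 · 15^8 · 15^2 ≡ 147 · 443 · 225 ≡ 1196 (mod 1381).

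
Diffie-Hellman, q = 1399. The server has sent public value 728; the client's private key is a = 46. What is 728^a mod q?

Shared key K = 728^46 mod 1399.
728^1 ≡ 728 (mod 1399)
728^2 = (728^1)^2 ≡ 728^2 = 529984 ≡ 1162 (mod 1399)
728^4 = (728^2)^2 ≡ 1162^2 = 1350244 ≡ 209 (mod 1399)
728^8 = (728^4)^2 ≡ 209^2 = 43681 ≡ 312 (mod 1399)
728^16 = (728^8)^2 ≡ 312^2 = 97344 ≡ 813 (mod 1399)
728^32 = (728^16)^2 ≡ 813^2 = 660969 ≡ 641 (mod 1399)
728^46 = 728^32 · 728^8 · 728^4 · 728^2 ≡ 641 · 312 · 209 · 1162 ≡ 546 (mod 1399).

546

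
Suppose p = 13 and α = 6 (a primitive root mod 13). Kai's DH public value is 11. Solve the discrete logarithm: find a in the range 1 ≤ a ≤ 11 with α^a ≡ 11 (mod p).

Try successive powers of 6 modulo 13:
6^1 ≡ 6
6^2 ≡ 10
6^3 ≡ 8
6^4 ≡ 9
6^5 ≡ 2
6^6 ≡ 12
6^7 ≡ 7
6^8 ≡ 3
6^9 ≡ 5
6^10 ≡ 4
6^11 ≡ 11
Found: a = 11.

11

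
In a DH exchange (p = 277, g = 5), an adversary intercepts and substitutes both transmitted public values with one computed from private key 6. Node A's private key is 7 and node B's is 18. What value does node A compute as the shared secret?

Node A receives an adversary's public value M = 5^6 mod 277 instead of the honest one.
5^1 ≡ 5 (mod 277)
5^2 = (5^1)^2 ≡ 5^2 = 25 ≡ 25 (mod 277)
5^4 = (5^2)^2 ≡ 25^2 = 625 ≡ 71 (mod 277)
5^6 = 5^4 · 5^2 ≡ 71 · 25 ≡ 113 (mod 277).
So M = 113. Node A computes K = M^7 mod 277.
113^1 ≡ 113 (mod 277)
113^2 = (113^1)^2 ≡ 113^2 = 12769 ≡ 27 (mod 277)
113^4 = (113^2)^2 ≡ 27^2 = 729 ≡ 175 (mod 277)
113^7 = 113^4 · 113^2 · 113^1 ≡ 175 · 27 · 113 ≡ 146 (mod 277).

146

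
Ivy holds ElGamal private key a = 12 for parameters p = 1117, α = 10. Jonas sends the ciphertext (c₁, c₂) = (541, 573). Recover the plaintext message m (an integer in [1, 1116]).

Shared mask s = c₁^a mod p = 541^12 mod 1117.
541^1 ≡ 541 (mod 1117)
541^2 = (541^1)^2 ≡ 541^2 = 292681 ≡ 27 (mod 1117)
541^4 = (541^2)^2 ≡ 27^2 = 729 ≡ 729 (mod 1117)
541^8 = (541^4)^2 ≡ 729^2 = 531441 ≡ 866 (mod 1117)
541^12 = 541^8 · 541^4 ≡ 866 · 729 ≡ 209 (mod 1117).
So s = 209; s⁻¹ ≡ 636 (mod 1117).
m = c₂ · s⁻¹ mod 1117 = 573 · 636 mod 1117 = 286.

286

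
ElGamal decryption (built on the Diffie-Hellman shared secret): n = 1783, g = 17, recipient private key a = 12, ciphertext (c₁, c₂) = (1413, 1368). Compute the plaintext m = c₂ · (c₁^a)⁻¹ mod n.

1327

Shared mask s = c₁^a mod n = 1413^12 mod 1783.
1413^1 ≡ 1413 (mod 1783)
1413^2 = (1413^1)^2 ≡ 1413^2 = 1996569 ≡ 1392 (mod 1783)
1413^4 = (1413^2)^2 ≡ 1392^2 = 1937664 ≡ 1326 (mod 1783)
1413^8 = (1413^4)^2 ≡ 1326^2 = 1758276 ≡ 238 (mod 1783)
1413^12 = 1413^8 · 1413^4 ≡ 238 · 1326 ≡ 1780 (mod 1783).
So s = 1780; s⁻¹ ≡ 594 (mod 1783).
m = c₂ · s⁻¹ mod 1783 = 1368 · 594 mod 1783 = 1327.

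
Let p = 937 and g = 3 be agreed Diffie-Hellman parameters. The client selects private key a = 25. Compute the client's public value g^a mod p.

24

Public value = 3^25 mod 937.
3^1 ≡ 3 (mod 937)
3^2 = (3^1)^2 ≡ 3^2 = 9 ≡ 9 (mod 937)
3^4 = (3^2)^2 ≡ 9^2 = 81 ≡ 81 (mod 937)
3^8 = (3^4)^2 ≡ 81^2 = 6561 ≡ 2 (mod 937)
3^16 = (3^8)^2 ≡ 2^2 = 4 ≡ 4 (mod 937)
3^25 = 3^16 · 3^8 · 3^1 ≡ 4 · 2 · 3 ≡ 24 (mod 937).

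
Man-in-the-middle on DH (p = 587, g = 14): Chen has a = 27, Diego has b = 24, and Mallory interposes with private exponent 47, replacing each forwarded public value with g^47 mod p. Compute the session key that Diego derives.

Diego receives Mallory's public value M = 14^47 mod 587 instead of the honest one.
14^1 ≡ 14 (mod 587)
14^2 = (14^1)^2 ≡ 14^2 = 196 ≡ 196 (mod 587)
14^4 = (14^2)^2 ≡ 196^2 = 38416 ≡ 261 (mod 587)
14^8 = (14^4)^2 ≡ 261^2 = 68121 ≡ 29 (mod 587)
14^16 = (14^8)^2 ≡ 29^2 = 841 ≡ 254 (mod 587)
14^32 = (14^16)^2 ≡ 254^2 = 64516 ≡ 533 (mod 587)
14^47 = 14^32 · 14^8 · 14^4 · 14^2 · 14^1 ≡ 533 · 29 · 261 · 196 · 14 ≡ 362 (mod 587).
So M = 362. Diego computes K = M^24 mod 587.
362^1 ≡ 362 (mod 587)
362^2 = (362^1)^2 ≡ 362^2 = 131044 ≡ 143 (mod 587)
362^4 = (362^2)^2 ≡ 143^2 = 20449 ≡ 491 (mod 587)
362^8 = (362^4)^2 ≡ 491^2 = 241081 ≡ 411 (mod 587)
362^16 = (362^8)^2 ≡ 411^2 = 168921 ≡ 452 (mod 587)
362^24 = 362^16 · 362^8 ≡ 452 · 411 ≡ 280 (mod 587).

280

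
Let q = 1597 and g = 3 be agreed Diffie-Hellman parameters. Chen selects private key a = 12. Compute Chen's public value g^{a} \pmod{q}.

1237

Public value = 3^{12} \pmod{1597}.
3^1 ≡ 3 (mod 1597)
3^2 = (3^1)^2 ≡ 3^2 = 9 ≡ 9 (mod 1597)
3^4 = (3^2)^2 ≡ 9^2 = 81 ≡ 81 (mod 1597)
3^8 = (3^4)^2 ≡ 81^2 = 6561 ≡ 173 (mod 1597)
3^12 = 3^8 · 3^4 ≡ 173 · 81 ≡ 1237 (mod 1597).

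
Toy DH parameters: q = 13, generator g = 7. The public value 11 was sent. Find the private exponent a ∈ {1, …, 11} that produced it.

5

Try successive powers of 7 modulo 13:
7^1 ≡ 7
7^2 ≡ 10
7^3 ≡ 5
7^4 ≡ 9
7^5 ≡ 11
Found: a = 5.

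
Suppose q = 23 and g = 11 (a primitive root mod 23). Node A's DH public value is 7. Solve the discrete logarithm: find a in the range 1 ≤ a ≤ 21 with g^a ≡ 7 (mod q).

7

Try successive powers of 11 modulo 23:
11^1 ≡ 11
11^2 ≡ 6
11^3 ≡ 20
11^4 ≡ 13
11^5 ≡ 5
11^6 ≡ 9
11^7 ≡ 7
Found: a = 7.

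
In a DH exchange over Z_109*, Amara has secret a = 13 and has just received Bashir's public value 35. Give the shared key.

9

Shared key K = 35^13 mod 109.
35^1 ≡ 35 (mod 109)
35^2 = (35^1)^2 ≡ 35^2 = 1225 ≡ 26 (mod 109)
35^4 = (35^2)^2 ≡ 26^2 = 676 ≡ 22 (mod 109)
35^8 = (35^4)^2 ≡ 22^2 = 484 ≡ 48 (mod 109)
35^13 = 35^8 · 35^4 · 35^1 ≡ 48 · 22 · 35 ≡ 9 (mod 109).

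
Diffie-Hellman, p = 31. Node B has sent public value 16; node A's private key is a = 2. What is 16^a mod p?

Shared key K = 16^2 mod 31.
16^1 ≡ 16 (mod 31)
16^2 = (16^1)^2 ≡ 16^2 = 256 ≡ 8 (mod 31)

8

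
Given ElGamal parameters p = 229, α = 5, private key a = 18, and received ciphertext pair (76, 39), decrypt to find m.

139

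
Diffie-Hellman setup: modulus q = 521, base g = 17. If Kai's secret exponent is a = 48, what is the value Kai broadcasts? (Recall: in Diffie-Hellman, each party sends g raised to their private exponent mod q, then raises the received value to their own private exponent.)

Public value = 17^48 mod 521.
17^1 ≡ 17 (mod 521)
17^2 = (17^1)^2 ≡ 17^2 = 289 ≡ 289 (mod 521)
17^4 = (17^2)^2 ≡ 289^2 = 83521 ≡ 161 (mod 521)
17^8 = (17^4)^2 ≡ 161^2 = 25921 ≡ 392 (mod 521)
17^16 = (17^8)^2 ≡ 392^2 = 153664 ≡ 490 (mod 521)
17^32 = (17^16)^2 ≡ 490^2 = 240100 ≡ 440 (mod 521)
17^48 = 17^32 · 17^16 ≡ 440 · 490 ≡ 427 (mod 521).

427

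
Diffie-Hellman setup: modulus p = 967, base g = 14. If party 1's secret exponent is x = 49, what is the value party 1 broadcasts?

810

Public value = 14^{49} \pmod{967}.
14^1 ≡ 14 (mod 967)
14^2 = (14^1)^2 ≡ 14^2 = 196 ≡ 196 (mod 967)
14^4 = (14^2)^2 ≡ 196^2 = 38416 ≡ 703 (mod 967)
14^8 = (14^4)^2 ≡ 703^2 = 494209 ≡ 72 (mod 967)
14^16 = (14^8)^2 ≡ 72^2 = 5184 ≡ 349 (mod 967)
14^32 = (14^16)^2 ≡ 349^2 = 121801 ≡ 926 (mod 967)
14^49 = 14^32 · 14^16 · 14^1 ≡ 926 · 349 · 14 ≡ 810 (mod 967).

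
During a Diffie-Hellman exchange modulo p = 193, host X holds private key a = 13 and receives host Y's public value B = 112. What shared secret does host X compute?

Shared key K = 112^13 mod 193.
112^1 ≡ 112 (mod 193)
112^2 = (112^1)^2 ≡ 112^2 = 12544 ≡ 192 (mod 193)
112^4 = (112^2)^2 ≡ 192^2 = 36864 ≡ 1 (mod 193)
112^8 = (112^4)^2 ≡ 1^2 = 1 ≡ 1 (mod 193)
112^13 = 112^8 · 112^4 · 112^1 ≡ 1 · 1 · 112 ≡ 112 (mod 193).

112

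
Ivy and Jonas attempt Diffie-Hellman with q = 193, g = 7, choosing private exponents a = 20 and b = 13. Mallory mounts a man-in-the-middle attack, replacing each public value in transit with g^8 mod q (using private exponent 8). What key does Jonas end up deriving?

84

Jonas receives Mallory's public value M = 7^8 mod 193 instead of the honest one.
7^1 ≡ 7 (mod 193)
7^2 = (7^1)^2 ≡ 7^2 = 49 ≡ 49 (mod 193)
7^4 = (7^2)^2 ≡ 49^2 = 2401 ≡ 85 (mod 193)
7^8 = (7^4)^2 ≡ 85^2 = 7225 ≡ 84 (mod 193)
So M = 84. Jonas computes K = M^13 mod 193.
84^1 ≡ 84 (mod 193)
84^2 = (84^1)^2 ≡ 84^2 = 7056 ≡ 108 (mod 193)
84^4 = (84^2)^2 ≡ 108^2 = 11664 ≡ 84 (mod 193)
84^8 = (84^4)^2 ≡ 84^2 = 7056 ≡ 108 (mod 193)
84^13 = 84^8 · 84^4 · 84^1 ≡ 108 · 84 · 84 ≡ 84 (mod 193).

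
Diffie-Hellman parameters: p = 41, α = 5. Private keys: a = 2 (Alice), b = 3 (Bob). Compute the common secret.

4

Bob sends B = α^b mod p = 5^3 mod 41.
5^1 ≡ 5 (mod 41)
5^2 = (5^1)^2 ≡ 5^2 = 25 ≡ 25 (mod 41)
5^3 = 5^2 · 5^1 ≡ 25 · 5 ≡ 2 (mod 41).
So B = 2. Alice then computes K = B^a mod p = 2^2 mod 41.
2^1 ≡ 2 (mod 41)
2^2 = (2^1)^2 ≡ 2^2 = 4 ≡ 4 (mod 41)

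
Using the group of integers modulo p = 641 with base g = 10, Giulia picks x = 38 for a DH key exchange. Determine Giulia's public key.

40

Public value = 10^38 mod 641.
10^1 ≡ 10 (mod 641)
10^2 = (10^1)^2 ≡ 10^2 = 100 ≡ 100 (mod 641)
10^4 = (10^2)^2 ≡ 100^2 = 10000 ≡ 385 (mod 641)
10^8 = (10^4)^2 ≡ 385^2 = 148225 ≡ 154 (mod 641)
10^16 = (10^8)^2 ≡ 154^2 = 23716 ≡ 640 (mod 641)
10^32 = (10^16)^2 ≡ 640^2 = 409600 ≡ 1 (mod 641)
10^38 = 10^32 · 10^4 · 10^2 ≡ 1 · 385 · 100 ≡ 40 (mod 641).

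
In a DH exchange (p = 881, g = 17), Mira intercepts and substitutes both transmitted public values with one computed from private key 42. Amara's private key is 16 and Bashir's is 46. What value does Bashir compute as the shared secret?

Bashir receives Mira's public value M = 17^42 mod 881 instead of the honest one.
17^1 ≡ 17 (mod 881)
17^2 = (17^1)^2 ≡ 17^2 = 289 ≡ 289 (mod 881)
17^4 = (17^2)^2 ≡ 289^2 = 83521 ≡ 707 (mod 881)
17^8 = (17^4)^2 ≡ 707^2 = 499849 ≡ 322 (mod 881)
17^16 = (17^8)^2 ≡ 322^2 = 103684 ≡ 607 (mod 881)
17^32 = (17^16)^2 ≡ 607^2 = 368449 ≡ 191 (mod 881)
17^42 = 17^32 · 17^8 · 17^2 ≡ 191 · 322 · 289 ≡ 784 (mod 881).
So M = 784. Bashir computes K = M^46 mod 881.
784^1 ≡ 784 (mod 881)
784^2 = (784^1)^2 ≡ 784^2 = 614656 ≡ 599 (mod 881)
784^4 = (784^2)^2 ≡ 599^2 = 358801 ≡ 234 (mod 881)
784^8 = (784^4)^2 ≡ 234^2 = 54756 ≡ 134 (mod 881)
784^16 = (784^8)^2 ≡ 134^2 = 17956 ≡ 336 (mod 881)
784^32 = (784^16)^2 ≡ 336^2 = 112896 ≡ 128 (mod 881)
784^46 = 784^32 · 784^8 · 784^4 · 784^2 ≡ 128 · 134 · 234 · 599 ≡ 691 (mod 881).

691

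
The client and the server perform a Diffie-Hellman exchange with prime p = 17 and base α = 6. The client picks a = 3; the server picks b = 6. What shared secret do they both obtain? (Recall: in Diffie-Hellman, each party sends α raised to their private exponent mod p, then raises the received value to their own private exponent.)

The client sends A = α^a mod p = 6^3 mod 17.
6^1 ≡ 6 (mod 17)
6^2 = (6^1)^2 ≡ 6^2 = 36 ≡ 2 (mod 17)
6^3 = 6^2 · 6^1 ≡ 2 · 6 ≡ 12 (mod 17).
So A = 12. The server then computes K = A^b mod p = 12^6 mod 17.
12^1 ≡ 12 (mod 17)
12^2 = (12^1)^2 ≡ 12^2 = 144 ≡ 8 (mod 17)
12^4 = (12^2)^2 ≡ 8^2 = 64 ≡ 13 (mod 17)
12^6 = 12^4 · 12^2 ≡ 13 · 8 ≡ 2 (mod 17).

2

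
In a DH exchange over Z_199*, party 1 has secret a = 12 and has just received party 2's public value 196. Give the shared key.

Shared key K = 196^12 mod 199.
196^1 ≡ 196 (mod 199)
196^2 = (196^1)^2 ≡ 196^2 = 38416 ≡ 9 (mod 199)
196^4 = (196^2)^2 ≡ 9^2 = 81 ≡ 81 (mod 199)
196^8 = (196^4)^2 ≡ 81^2 = 6561 ≡ 193 (mod 199)
196^12 = 196^8 · 196^4 ≡ 193 · 81 ≡ 111 (mod 199).

111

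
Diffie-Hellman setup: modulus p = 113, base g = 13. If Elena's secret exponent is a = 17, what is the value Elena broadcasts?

Public value = 13^17 mod 113.
13^1 ≡ 13 (mod 113)
13^2 = (13^1)^2 ≡ 13^2 = 169 ≡ 56 (mod 113)
13^4 = (13^2)^2 ≡ 56^2 = 3136 ≡ 85 (mod 113)
13^8 = (13^4)^2 ≡ 85^2 = 7225 ≡ 106 (mod 113)
13^16 = (13^8)^2 ≡ 106^2 = 11236 ≡ 49 (mod 113)
13^17 = 13^16 · 13^1 ≡ 49 · 13 ≡ 72 (mod 113).

72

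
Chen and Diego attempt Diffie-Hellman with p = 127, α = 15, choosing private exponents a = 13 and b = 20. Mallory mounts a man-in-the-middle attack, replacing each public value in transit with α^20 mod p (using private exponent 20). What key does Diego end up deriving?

31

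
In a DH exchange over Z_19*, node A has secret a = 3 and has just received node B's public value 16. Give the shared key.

11

Shared key K = 16^3 mod 19.
16^1 ≡ 16 (mod 19)
16^2 = (16^1)^2 ≡ 16^2 = 256 ≡ 9 (mod 19)
16^3 = 16^2 · 16^1 ≡ 9 · 16 ≡ 11 (mod 19).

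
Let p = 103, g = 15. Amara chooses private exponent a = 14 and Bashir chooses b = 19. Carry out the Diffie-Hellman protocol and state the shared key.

Amara sends A = g^a mod p = 15^14 mod 103.
15^1 ≡ 15 (mod 103)
15^2 = (15^1)^2 ≡ 15^2 = 225 ≡ 19 (mod 103)
15^4 = (15^2)^2 ≡ 19^2 = 361 ≡ 52 (mod 103)
15^8 = (15^4)^2 ≡ 52^2 = 2704 ≡ 26 (mod 103)
15^14 = 15^8 · 15^4 · 15^2 ≡ 26 · 52 · 19 ≡ 41 (mod 103).
So A = 41. Bashir then computes K = A^b mod p = 41^19 mod 103.
41^1 ≡ 41 (mod 103)
41^2 = (41^1)^2 ≡ 41^2 = 1681 ≡ 33 (mod 103)
41^4 = (41^2)^2 ≡ 33^2 = 1089 ≡ 59 (mod 103)
41^8 = (41^4)^2 ≡ 59^2 = 3481 ≡ 82 (mod 103)
41^16 = (41^8)^2 ≡ 82^2 = 6724 ≡ 29 (mod 103)
41^19 = 41^16 · 41^2 · 41^1 ≡ 29 · 33 · 41 ≡ 97 (mod 103).

97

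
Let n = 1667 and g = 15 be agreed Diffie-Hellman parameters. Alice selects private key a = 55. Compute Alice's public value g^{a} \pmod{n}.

1014

Public value = 15^{55} \pmod{1667}.
15^1 ≡ 15 (mod 1667)
15^2 = (15^1)^2 ≡ 15^2 = 225 ≡ 225 (mod 1667)
15^4 = (15^2)^2 ≡ 225^2 = 50625 ≡ 615 (mod 1667)
15^8 = (15^4)^2 ≡ 615^2 = 378225 ≡ 1483 (mod 1667)
15^16 = (15^8)^2 ≡ 1483^2 = 2199289 ≡ 516 (mod 1667)
15^32 = (15^16)^2 ≡ 516^2 = 266256 ≡ 1203 (mod 1667)
15^55 = 15^32 · 15^16 · 15^4 · 15^2 · 15^1 ≡ 1203 · 516 · 615 · 225 · 15 ≡ 1014 (mod 1667).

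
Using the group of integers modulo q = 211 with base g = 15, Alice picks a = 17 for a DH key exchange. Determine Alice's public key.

Public value = 15^17 mod 211.
15^1 ≡ 15 (mod 211)
15^2 = (15^1)^2 ≡ 15^2 = 225 ≡ 14 (mod 211)
15^4 = (15^2)^2 ≡ 14^2 = 196 ≡ 196 (mod 211)
15^8 = (15^4)^2 ≡ 196^2 = 38416 ≡ 14 (mod 211)
15^16 = (15^8)^2 ≡ 14^2 = 196 ≡ 196 (mod 211)
15^17 = 15^16 · 15^1 ≡ 196 · 15 ≡ 197 (mod 211).

197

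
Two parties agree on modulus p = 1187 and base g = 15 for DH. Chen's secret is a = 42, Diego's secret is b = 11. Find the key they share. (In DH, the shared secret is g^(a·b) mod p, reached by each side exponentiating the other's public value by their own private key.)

255

Chen sends A = g^a mod p = 15^42 mod 1187.
15^1 ≡ 15 (mod 1187)
15^2 = (15^1)^2 ≡ 15^2 = 225 ≡ 225 (mod 1187)
15^4 = (15^2)^2 ≡ 225^2 = 50625 ≡ 771 (mod 1187)
15^8 = (15^4)^2 ≡ 771^2 = 594441 ≡ 941 (mod 1187)
15^16 = (15^8)^2 ≡ 941^2 = 885481 ≡ 1166 (mod 1187)
15^32 = (15^16)^2 ≡ 1166^2 = 1359556 ≡ 441 (mod 1187)
15^42 = 15^32 · 15^8 · 15^2 ≡ 441 · 941 · 225 ≡ 118 (mod 1187).
So A = 118. Diego then computes K = A^b mod p = 118^11 mod 1187.
118^1 ≡ 118 (mod 1187)
118^2 = (118^1)^2 ≡ 118^2 = 13924 ≡ 867 (mod 1187)
118^4 = (118^2)^2 ≡ 867^2 = 751689 ≡ 318 (mod 1187)
118^8 = (118^4)^2 ≡ 318^2 = 101124 ≡ 229 (mod 1187)
118^11 = 118^8 · 118^2 · 118^1 ≡ 229 · 867 · 118 ≡ 255 (mod 1187).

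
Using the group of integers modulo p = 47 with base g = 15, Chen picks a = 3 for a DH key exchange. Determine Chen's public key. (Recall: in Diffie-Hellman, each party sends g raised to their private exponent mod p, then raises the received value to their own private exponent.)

Public value = 15^3 (mod 47).
15^1 ≡ 15 (mod 47)
15^2 = (15^1)^2 ≡ 15^2 = 225 ≡ 37 (mod 47)
15^3 = 15^2 · 15^1 ≡ 37 · 15 ≡ 38 (mod 47).

38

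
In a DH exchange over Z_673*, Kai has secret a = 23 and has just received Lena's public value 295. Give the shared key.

208

Shared key K = 295^23 mod 673.
295^1 ≡ 295 (mod 673)
295^2 = (295^1)^2 ≡ 295^2 = 87025 ≡ 208 (mod 673)
295^4 = (295^2)^2 ≡ 208^2 = 43264 ≡ 192 (mod 673)
295^8 = (295^4)^2 ≡ 192^2 = 36864 ≡ 522 (mod 673)
295^16 = (295^8)^2 ≡ 522^2 = 272484 ≡ 592 (mod 673)
295^23 = 295^16 · 295^4 · 295^2 · 295^1 ≡ 592 · 192 · 208 · 295 ≡ 208 (mod 673).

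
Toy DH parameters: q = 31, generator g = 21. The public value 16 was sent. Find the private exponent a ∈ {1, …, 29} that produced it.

Try successive powers of 21 modulo 31:
21^1 ≡ 21
21^2 ≡ 7
21^3 ≡ 23
21^4 ≡ 18
21^5 ≡ 6
21^6 ≡ 2
21^7 ≡ 11
21^8 ≡ 14
21^9 ≡ 15
21^10 ≡ 5
21^11 ≡ 12
21^12 ≡ 4
21^13 ≡ 22
21^14 ≡ 28
21^15 ≡ 30
21^16 ≡ 10
21^17 ≡ 24
21^18 ≡ 8
21^19 ≡ 13
21^20 ≡ 25
21^21 ≡ 29
21^22 ≡ 20
21^23 ≡ 17
21^24 ≡ 16
Found: a = 24.

24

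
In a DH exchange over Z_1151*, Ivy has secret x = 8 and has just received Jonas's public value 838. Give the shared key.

967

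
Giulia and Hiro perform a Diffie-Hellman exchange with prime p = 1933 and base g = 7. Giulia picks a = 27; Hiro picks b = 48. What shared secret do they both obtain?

1772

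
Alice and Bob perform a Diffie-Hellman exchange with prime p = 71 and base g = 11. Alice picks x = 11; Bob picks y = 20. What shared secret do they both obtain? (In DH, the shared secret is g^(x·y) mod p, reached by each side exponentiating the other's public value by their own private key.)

Bob sends B = g^y mod p = 11^20 mod 71.
11^1 ≡ 11 (mod 71)
11^2 = (11^1)^2 ≡ 11^2 = 121 ≡ 50 (mod 71)
11^4 = (11^2)^2 ≡ 50^2 = 2500 ≡ 15 (mod 71)
11^8 = (11^4)^2 ≡ 15^2 = 225 ≡ 12 (mod 71)
11^16 = (11^8)^2 ≡ 12^2 = 144 ≡ 2 (mod 71)
11^20 = 11^16 · 11^4 ≡ 2 · 15 ≡ 30 (mod 71).
So B = 30. Alice then computes K = B^x mod p = 30^11 mod 71.
30^1 ≡ 30 (mod 71)
30^2 = (30^1)^2 ≡ 30^2 = 900 ≡ 48 (mod 71)
30^4 = (30^2)^2 ≡ 48^2 = 2304 ≡ 32 (mod 71)
30^8 = (30^4)^2 ≡ 32^2 = 1024 ≡ 30 (mod 71)
30^11 = 30^8 · 30^2 · 30^1 ≡ 30 · 48 · 30 ≡ 32 (mod 71).

32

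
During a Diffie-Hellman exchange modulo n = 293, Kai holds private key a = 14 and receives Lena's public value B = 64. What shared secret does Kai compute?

Shared key K = 64^14 mod 293.
64^1 ≡ 64 (mod 293)
64^2 = (64^1)^2 ≡ 64^2 = 4096 ≡ 287 (mod 293)
64^4 = (64^2)^2 ≡ 287^2 = 82369 ≡ 36 (mod 293)
64^8 = (64^4)^2 ≡ 36^2 = 1296 ≡ 124 (mod 293)
64^14 = 64^8 · 64^4 · 64^2 ≡ 124 · 36 · 287 ≡ 172 (mod 293).

172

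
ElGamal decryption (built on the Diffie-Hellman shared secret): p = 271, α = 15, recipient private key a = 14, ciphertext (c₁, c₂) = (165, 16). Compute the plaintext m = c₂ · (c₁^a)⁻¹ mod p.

Shared mask s = c₁^a mod p = 165^14 mod 271.
165^1 ≡ 165 (mod 271)
165^2 = (165^1)^2 ≡ 165^2 = 27225 ≡ 125 (mod 271)
165^4 = (165^2)^2 ≡ 125^2 = 15625 ≡ 178 (mod 271)
165^8 = (165^4)^2 ≡ 178^2 = 31684 ≡ 248 (mod 271)
165^14 = 165^8 · 165^4 · 165^2 ≡ 248 · 178 · 125 ≡ 169 (mod 271).
So s = 169; s⁻¹ ≡ 178 (mod 271).
m = c₂ · s⁻¹ mod 271 = 16 · 178 mod 271 = 138.

138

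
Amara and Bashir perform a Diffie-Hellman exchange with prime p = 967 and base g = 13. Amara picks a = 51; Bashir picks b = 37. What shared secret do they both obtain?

Bashir sends B = g^b mod p = 13^37 mod 967.
13^1 ≡ 13 (mod 967)
13^2 = (13^1)^2 ≡ 13^2 = 169 ≡ 169 (mod 967)
13^4 = (13^2)^2 ≡ 169^2 = 28561 ≡ 518 (mod 967)
13^8 = (13^4)^2 ≡ 518^2 = 268324 ≡ 465 (mod 967)
13^16 = (13^8)^2 ≡ 465^2 = 216225 ≡ 584 (mod 967)
13^32 = (13^16)^2 ≡ 584^2 = 341056 ≡ 672 (mod 967)
13^37 = 13^32 · 13^4 · 13^1 ≡ 672 · 518 · 13 ≡ 655 (mod 967).
So B = 655. Amara then computes K = B^a mod p = 655^51 mod 967.
655^1 ≡ 655 (mod 967)
655^2 = (655^1)^2 ≡ 655^2 = 429025 ≡ 644 (mod 967)
655^4 = (655^2)^2 ≡ 644^2 = 414736 ≡ 860 (mod 967)
655^8 = (655^4)^2 ≡ 860^2 = 739600 ≡ 812 (mod 967)
655^16 = (655^8)^2 ≡ 812^2 = 659344 ≡ 817 (mod 967)
655^32 = (655^16)^2 ≡ 817^2 = 667489 ≡ 259 (mod 967)
655^51 = 655^32 · 655^16 · 655^2 · 655^1 ≡ 259 · 817 · 644 · 655 ≡ 419 (mod 967).

419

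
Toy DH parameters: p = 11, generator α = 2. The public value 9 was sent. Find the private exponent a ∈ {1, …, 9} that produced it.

Try successive powers of 2 modulo 11:
2^1 ≡ 2
2^2 ≡ 4
2^3 ≡ 8
2^4 ≡ 5
2^5 ≡ 10
2^6 ≡ 9
Found: a = 6.

6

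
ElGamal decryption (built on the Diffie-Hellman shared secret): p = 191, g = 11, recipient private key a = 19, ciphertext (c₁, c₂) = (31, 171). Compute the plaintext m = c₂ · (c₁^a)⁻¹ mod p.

Shared mask s = c₁^a mod p = 31^19 mod 191.
31^1 ≡ 31 (mod 191)
31^2 = (31^1)^2 ≡ 31^2 = 961 ≡ 6 (mod 191)
31^4 = (31^2)^2 ≡ 6^2 = 36 ≡ 36 (mod 191)
31^8 = (31^4)^2 ≡ 36^2 = 1296 ≡ 150 (mod 191)
31^16 = (31^8)^2 ≡ 150^2 = 22500 ≡ 153 (mod 191)
31^19 = 31^16 · 31^2 · 31^1 ≡ 153 · 6 · 31 ≡ 190 (mod 191).
So s = 190; s⁻¹ ≡ 190 (mod 191).
m = c₂ · s⁻¹ mod 191 = 171 · 190 mod 191 = 20.

20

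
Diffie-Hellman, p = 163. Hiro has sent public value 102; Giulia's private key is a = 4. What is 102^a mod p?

Shared key K = 102^4 mod 163.
102^1 ≡ 102 (mod 163)
102^2 = (102^1)^2 ≡ 102^2 = 10404 ≡ 135 (mod 163)
102^4 = (102^2)^2 ≡ 135^2 = 18225 ≡ 132 (mod 163)

132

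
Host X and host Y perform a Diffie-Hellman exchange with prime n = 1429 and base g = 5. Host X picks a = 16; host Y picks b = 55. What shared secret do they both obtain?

255

Host X sends A = g^a mod n = 5^16 mod 1429.
5^1 ≡ 5 (mod 1429)
5^2 = (5^1)^2 ≡ 5^2 = 25 ≡ 25 (mod 1429)
5^4 = (5^2)^2 ≡ 25^2 = 625 ≡ 625 (mod 1429)
5^8 = (5^4)^2 ≡ 625^2 = 390625 ≡ 508 (mod 1429)
5^16 = (5^8)^2 ≡ 508^2 = 258064 ≡ 844 (mod 1429)
So A = 844. Host Y then computes K = A^b mod n = 844^55 mod 1429.
844^1 ≡ 844 (mod 1429)
844^2 = (844^1)^2 ≡ 844^2 = 712336 ≡ 694 (mod 1429)
844^4 = (844^2)^2 ≡ 694^2 = 481636 ≡ 63 (mod 1429)
844^8 = (844^4)^2 ≡ 63^2 = 3969 ≡ 1111 (mod 1429)
844^16 = (844^8)^2 ≡ 1111^2 = 1234321 ≡ 1094 (mod 1429)
844^32 = (844^16)^2 ≡ 1094^2 = 1196836 ≡ 763 (mod 1429)
844^55 = 844^32 · 844^16 · 844^4 · 844^2 · 844^1 ≡ 763 · 1094 · 63 · 694 · 844 ≡ 255 (mod 1429).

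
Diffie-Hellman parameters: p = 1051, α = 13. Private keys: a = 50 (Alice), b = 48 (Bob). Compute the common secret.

801

Bob sends B = α^b mod p = 13^48 mod 1051.
13^1 ≡ 13 (mod 1051)
13^2 = (13^1)^2 ≡ 13^2 = 169 ≡ 169 (mod 1051)
13^4 = (13^2)^2 ≡ 169^2 = 28561 ≡ 184 (mod 1051)
13^8 = (13^4)^2 ≡ 184^2 = 33856 ≡ 224 (mod 1051)
13^16 = (13^8)^2 ≡ 224^2 = 50176 ≡ 779 (mod 1051)
13^32 = (13^16)^2 ≡ 779^2 = 606841 ≡ 414 (mod 1051)
13^48 = 13^32 · 13^16 ≡ 414 · 779 ≡ 900 (mod 1051).
So B = 900. Alice then computes K = B^a mod p = 900^50 mod 1051.
900^1 ≡ 900 (mod 1051)
900^2 = (900^1)^2 ≡ 900^2 = 810000 ≡ 730 (mod 1051)
900^4 = (900^2)^2 ≡ 730^2 = 532900 ≡ 43 (mod 1051)
900^8 = (900^4)^2 ≡ 43^2 = 1849 ≡ 798 (mod 1051)
900^16 = (900^8)^2 ≡ 798^2 = 636804 ≡ 949 (mod 1051)
900^32 = (900^16)^2 ≡ 949^2 = 900601 ≡ 945 (mod 1051)
900^50 = 900^32 · 900^16 · 900^2 ≡ 945 · 949 · 730 ≡ 801 (mod 1051).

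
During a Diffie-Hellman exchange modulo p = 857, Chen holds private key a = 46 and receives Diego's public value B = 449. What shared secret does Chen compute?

802

Shared key K = 449^46 mod 857.
449^1 ≡ 449 (mod 857)
449^2 = (449^1)^2 ≡ 449^2 = 201601 ≡ 206 (mod 857)
449^4 = (449^2)^2 ≡ 206^2 = 42436 ≡ 443 (mod 857)
449^8 = (449^4)^2 ≡ 443^2 = 196249 ≡ 853 (mod 857)
449^16 = (449^8)^2 ≡ 853^2 = 727609 ≡ 16 (mod 857)
449^32 = (449^16)^2 ≡ 16^2 = 256 ≡ 256 (mod 857)
449^46 = 449^32 · 449^8 · 449^4 · 449^2 ≡ 256 · 853 · 443 · 206 ≡ 802 (mod 857).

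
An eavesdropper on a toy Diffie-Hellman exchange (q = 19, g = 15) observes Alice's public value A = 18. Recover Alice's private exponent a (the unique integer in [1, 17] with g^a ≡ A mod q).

9

Try successive powers of 15 modulo 19:
15^1 ≡ 15
15^2 ≡ 16
15^3 ≡ 12
15^4 ≡ 9
15^5 ≡ 2
15^6 ≡ 11
15^7 ≡ 13
15^8 ≡ 5
15^9 ≡ 18
Found: a = 9.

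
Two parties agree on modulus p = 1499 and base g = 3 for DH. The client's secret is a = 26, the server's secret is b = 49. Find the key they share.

1006

The client sends A = g^a mod p = 3^26 mod 1499.
3^1 ≡ 3 (mod 1499)
3^2 = (3^1)^2 ≡ 3^2 = 9 ≡ 9 (mod 1499)
3^4 = (3^2)^2 ≡ 9^2 = 81 ≡ 81 (mod 1499)
3^8 = (3^4)^2 ≡ 81^2 = 6561 ≡ 565 (mod 1499)
3^16 = (3^8)^2 ≡ 565^2 = 319225 ≡ 1437 (mod 1499)
3^26 = 3^16 · 3^8 · 3^2 ≡ 1437 · 565 · 9 ≡ 1019 (mod 1499).
So A = 1019. The server then computes K = A^b mod p = 1019^49 mod 1499.
1019^1 ≡ 1019 (mod 1499)
1019^2 = (1019^1)^2 ≡ 1019^2 = 1038361 ≡ 1053 (mod 1499)
1019^4 = (1019^2)^2 ≡ 1053^2 = 1108809 ≡ 1048 (mod 1499)
1019^8 = (1019^4)^2 ≡ 1048^2 = 1098304 ≡ 1036 (mod 1499)
1019^16 = (1019^8)^2 ≡ 1036^2 = 1073296 ≡ 12 (mod 1499)
1019^32 = (1019^16)^2 ≡ 12^2 = 144 ≡ 144 (mod 1499)
1019^49 = 1019^32 · 1019^16 · 1019^1 ≡ 144 · 12 · 1019 ≡ 1006 (mod 1499).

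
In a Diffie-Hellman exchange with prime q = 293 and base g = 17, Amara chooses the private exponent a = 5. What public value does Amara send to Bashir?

272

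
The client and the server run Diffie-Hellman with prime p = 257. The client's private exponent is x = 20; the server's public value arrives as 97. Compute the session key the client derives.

Shared key K = 97^20 mod 257.
97^1 ≡ 97 (mod 257)
97^2 = (97^1)^2 ≡ 97^2 = 9409 ≡ 157 (mod 257)
97^4 = (97^2)^2 ≡ 157^2 = 24649 ≡ 234 (mod 257)
97^8 = (97^4)^2 ≡ 234^2 = 54756 ≡ 15 (mod 257)
97^16 = (97^8)^2 ≡ 15^2 = 225 ≡ 225 (mod 257)
97^20 = 97^16 · 97^4 ≡ 225 · 234 ≡ 222 (mod 257).

222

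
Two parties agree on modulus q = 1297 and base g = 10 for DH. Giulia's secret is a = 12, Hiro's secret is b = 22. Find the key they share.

929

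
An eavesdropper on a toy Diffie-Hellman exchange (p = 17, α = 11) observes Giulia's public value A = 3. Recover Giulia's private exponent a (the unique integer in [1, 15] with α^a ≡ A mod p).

Try successive powers of 11 modulo 17:
11^1 ≡ 11
11^2 ≡ 2
11^3 ≡ 5
11^4 ≡ 4
11^5 ≡ 10
11^6 ≡ 8
11^7 ≡ 3
Found: a = 7.

7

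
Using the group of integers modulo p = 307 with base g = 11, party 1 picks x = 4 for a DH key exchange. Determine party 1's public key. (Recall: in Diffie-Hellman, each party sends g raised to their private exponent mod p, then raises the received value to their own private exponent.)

Public value = 11^4 (mod 307).
11^1 ≡ 11 (mod 307)
11^2 = (11^1)^2 ≡ 11^2 = 121 ≡ 121 (mod 307)
11^4 = (11^2)^2 ≡ 121^2 = 14641 ≡ 212 (mod 307)

212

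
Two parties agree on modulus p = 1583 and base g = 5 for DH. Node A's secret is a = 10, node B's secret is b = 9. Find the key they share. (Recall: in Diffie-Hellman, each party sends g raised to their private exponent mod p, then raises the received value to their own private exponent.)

Node A sends A = g^a mod p = 5^10 mod 1583.
5^1 ≡ 5 (mod 1583)
5^2 = (5^1)^2 ≡ 5^2 = 25 ≡ 25 (mod 1583)
5^4 = (5^2)^2 ≡ 25^2 = 625 ≡ 625 (mod 1583)
5^8 = (5^4)^2 ≡ 625^2 = 390625 ≡ 1207 (mod 1583)
5^10 = 5^8 · 5^2 ≡ 1207 · 25 ≡ 98 (mod 1583).
So A = 98. Node B then computes K = A^b mod p = 98^9 mod 1583.
98^1 ≡ 98 (mod 1583)
98^2 = (98^1)^2 ≡ 98^2 = 9604 ≡ 106 (mod 1583)
98^4 = (98^2)^2 ≡ 106^2 = 11236 ≡ 155 (mod 1583)
98^8 = (98^4)^2 ≡ 155^2 = 24025 ≡ 280 (mod 1583)
98^9 = 98^8 · 98^1 ≡ 280 · 98 ≡ 529 (mod 1583).

529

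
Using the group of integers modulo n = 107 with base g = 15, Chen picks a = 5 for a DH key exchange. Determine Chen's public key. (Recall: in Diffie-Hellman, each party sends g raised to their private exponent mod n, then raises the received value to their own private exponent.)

Public value = 15^5 mod 107.
15^1 ≡ 15 (mod 107)
15^2 = (15^1)^2 ≡ 15^2 = 225 ≡ 11 (mod 107)
15^4 = (15^2)^2 ≡ 11^2 = 121 ≡ 14 (mod 107)
15^5 = 15^4 · 15^1 ≡ 14 · 15 ≡ 103 (mod 107).

103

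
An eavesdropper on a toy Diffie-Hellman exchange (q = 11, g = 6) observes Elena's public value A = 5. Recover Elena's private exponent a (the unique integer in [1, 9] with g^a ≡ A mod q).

6

Try successive powers of 6 modulo 11:
6^1 ≡ 6
6^2 ≡ 3
6^3 ≡ 7
6^4 ≡ 9
6^5 ≡ 10
6^6 ≡ 5
Found: a = 6.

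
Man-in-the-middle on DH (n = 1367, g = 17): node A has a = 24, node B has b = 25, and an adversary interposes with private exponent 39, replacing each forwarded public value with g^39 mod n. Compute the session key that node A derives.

Node A receives an adversary's public value M = 17^39 mod 1367 instead of the honest one.
17^1 ≡ 17 (mod 1367)
17^2 = (17^1)^2 ≡ 17^2 = 289 ≡ 289 (mod 1367)
17^4 = (17^2)^2 ≡ 289^2 = 83521 ≡ 134 (mod 1367)
17^8 = (17^4)^2 ≡ 134^2 = 17956 ≡ 185 (mod 1367)
17^16 = (17^8)^2 ≡ 185^2 = 34225 ≡ 50 (mod 1367)
17^32 = (17^16)^2 ≡ 50^2 = 2500 ≡ 1133 (mod 1367)
17^39 = 17^32 · 17^4 · 17^2 · 17^1 ≡ 1133 · 134 · 289 · 17 ≡ 670 (mod 1367).
So M = 670. Node A computes K = M^24 mod 1367.
670^1 ≡ 670 (mod 1367)
670^2 = (670^1)^2 ≡ 670^2 = 448900 ≡ 524 (mod 1367)
670^4 = (670^2)^2 ≡ 524^2 = 274576 ≡ 1176 (mod 1367)
670^8 = (670^4)^2 ≡ 1176^2 = 1382976 ≡ 939 (mod 1367)
670^16 = (670^8)^2 ≡ 939^2 = 881721 ≡ 6 (mod 1367)
670^24 = 670^16 · 670^8 ≡ 6 · 939 ≡ 166 (mod 1367).

166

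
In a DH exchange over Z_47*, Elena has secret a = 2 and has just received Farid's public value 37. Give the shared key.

6

Shared key K = 37^2 mod 47.
37^1 ≡ 37 (mod 47)
37^2 = (37^1)^2 ≡ 37^2 = 1369 ≡ 6 (mod 47)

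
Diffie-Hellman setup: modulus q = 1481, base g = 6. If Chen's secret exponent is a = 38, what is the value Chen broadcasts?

1162

Public value = 6^38 mod 1481.
6^1 ≡ 6 (mod 1481)
6^2 = (6^1)^2 ≡ 6^2 = 36 ≡ 36 (mod 1481)
6^4 = (6^2)^2 ≡ 36^2 = 1296 ≡ 1296 (mod 1481)
6^8 = (6^4)^2 ≡ 1296^2 = 1679616 ≡ 162 (mod 1481)
6^16 = (6^8)^2 ≡ 162^2 = 26244 ≡ 1067 (mod 1481)
6^32 = (6^16)^2 ≡ 1067^2 = 1138489 ≡ 1081 (mod 1481)
6^38 = 6^32 · 6^4 · 6^2 ≡ 1081 · 1296 · 36 ≡ 1162 (mod 1481).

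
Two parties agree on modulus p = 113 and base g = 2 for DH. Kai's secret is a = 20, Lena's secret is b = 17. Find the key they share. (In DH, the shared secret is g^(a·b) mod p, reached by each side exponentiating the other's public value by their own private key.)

16

Lena sends B = g^b mod p = 2^17 mod 113.
2^1 ≡ 2 (mod 113)
2^2 = (2^1)^2 ≡ 2^2 = 4 ≡ 4 (mod 113)
2^4 = (2^2)^2 ≡ 4^2 = 16 ≡ 16 (mod 113)
2^8 = (2^4)^2 ≡ 16^2 = 256 ≡ 30 (mod 113)
2^16 = (2^8)^2 ≡ 30^2 = 900 ≡ 109 (mod 113)
2^17 = 2^16 · 2^1 ≡ 109 · 2 ≡ 105 (mod 113).
So B = 105. Kai then computes K = B^a mod p = 105^20 mod 113.
105^1 ≡ 105 (mod 113)
105^2 = (105^1)^2 ≡ 105^2 = 11025 ≡ 64 (mod 113)
105^4 = (105^2)^2 ≡ 64^2 = 4096 ≡ 28 (mod 113)
105^8 = (105^4)^2 ≡ 28^2 = 784 ≡ 106 (mod 113)
105^16 = (105^8)^2 ≡ 106^2 = 11236 ≡ 49 (mod 113)
105^20 = 105^16 · 105^4 ≡ 49 · 28 ≡ 16 (mod 113).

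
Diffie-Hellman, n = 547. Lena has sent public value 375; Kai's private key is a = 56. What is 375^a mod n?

Shared key K = 375^56 mod 547.
375^1 ≡ 375 (mod 547)
375^2 = (375^1)^2 ≡ 375^2 = 140625 ≡ 46 (mod 547)
375^4 = (375^2)^2 ≡ 46^2 = 2116 ≡ 475 (mod 547)
375^8 = (375^4)^2 ≡ 475^2 = 225625 ≡ 261 (mod 547)
375^16 = (375^8)^2 ≡ 261^2 = 68121 ≡ 293 (mod 547)
375^32 = (375^16)^2 ≡ 293^2 = 85849 ≡ 517 (mod 547)
375^56 = 375^32 · 375^16 · 375^8 ≡ 517 · 293 · 261 ≡ 475 (mod 547).

475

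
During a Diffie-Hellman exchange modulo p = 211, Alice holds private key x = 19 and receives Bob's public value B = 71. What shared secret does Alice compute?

Shared key K = 71^19 mod 211.
71^1 ≡ 71 (mod 211)
71^2 = (71^1)^2 ≡ 71^2 = 5041 ≡ 188 (mod 211)
71^4 = (71^2)^2 ≡ 188^2 = 35344 ≡ 107 (mod 211)
71^8 = (71^4)^2 ≡ 107^2 = 11449 ≡ 55 (mod 211)
71^16 = (71^8)^2 ≡ 55^2 = 3025 ≡ 71 (mod 211)
71^19 = 71^16 · 71^2 · 71^1 ≡ 71 · 188 · 71 ≡ 107 (mod 211).

107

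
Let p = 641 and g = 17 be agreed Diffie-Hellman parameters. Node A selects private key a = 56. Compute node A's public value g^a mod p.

445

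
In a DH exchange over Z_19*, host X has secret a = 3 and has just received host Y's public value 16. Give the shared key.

Shared key K = 16^3 mod 19.
16^1 ≡ 16 (mod 19)
16^2 = (16^1)^2 ≡ 16^2 = 256 ≡ 9 (mod 19)
16^3 = 16^2 · 16^1 ≡ 9 · 16 ≡ 11 (mod 19).

11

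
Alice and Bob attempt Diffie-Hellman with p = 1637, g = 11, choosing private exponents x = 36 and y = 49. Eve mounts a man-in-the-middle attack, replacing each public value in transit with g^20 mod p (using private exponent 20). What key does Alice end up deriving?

Alice receives Eve's public value M = 11^20 mod 1637 instead of the honest one.
11^1 ≡ 11 (mod 1637)
11^2 = (11^1)^2 ≡ 11^2 = 121 ≡ 121 (mod 1637)
11^4 = (11^2)^2 ≡ 121^2 = 14641 ≡ 1545 (mod 1637)
11^8 = (11^4)^2 ≡ 1545^2 = 2387025 ≡ 279 (mod 1637)
11^16 = (11^8)^2 ≡ 279^2 = 77841 ≡ 902 (mod 1637)
11^20 = 11^16 · 11^4 ≡ 902 · 1545 ≡ 503 (mod 1637).
So M = 503. Alice computes K = M^36 mod 1637.
503^1 ≡ 503 (mod 1637)
503^2 = (503^1)^2 ≡ 503^2 = 253009 ≡ 911 (mod 1637)
503^4 = (503^2)^2 ≡ 911^2 = 829921 ≡ 1599 (mod 1637)
503^8 = (503^4)^2 ≡ 1599^2 = 2556801 ≡ 1444 (mod 1637)
503^16 = (503^8)^2 ≡ 1444^2 = 2085136 ≡ 1235 (mod 1637)
503^32 = (503^16)^2 ≡ 1235^2 = 1525225 ≡ 1178 (mod 1637)
503^36 = 503^32 · 503^4 ≡ 1178 · 1599 ≡ 1072 (mod 1637).

1072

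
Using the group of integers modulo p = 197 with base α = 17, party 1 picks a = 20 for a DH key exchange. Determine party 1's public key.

135

Public value = 17^20 mod 197.
17^1 ≡ 17 (mod 197)
17^2 = (17^1)^2 ≡ 17^2 = 289 ≡ 92 (mod 197)
17^4 = (17^2)^2 ≡ 92^2 = 8464 ≡ 190 (mod 197)
17^8 = (17^4)^2 ≡ 190^2 = 36100 ≡ 49 (mod 197)
17^16 = (17^8)^2 ≡ 49^2 = 2401 ≡ 37 (mod 197)
17^20 = 17^16 · 17^4 ≡ 37 · 190 ≡ 135 (mod 197).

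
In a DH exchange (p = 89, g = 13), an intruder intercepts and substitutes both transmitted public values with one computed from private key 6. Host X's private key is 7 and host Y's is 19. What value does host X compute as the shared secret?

10

Host X receives an intruder's public value M = 13^6 mod 89 instead of the honest one.
13^1 ≡ 13 (mod 89)
13^2 = (13^1)^2 ≡ 13^2 = 169 ≡ 80 (mod 89)
13^4 = (13^2)^2 ≡ 80^2 = 6400 ≡ 81 (mod 89)
13^6 = 13^4 · 13^2 ≡ 81 · 80 ≡ 72 (mod 89).
So M = 72. Host X computes K = M^7 mod 89.
72^1 ≡ 72 (mod 89)
72^2 = (72^1)^2 ≡ 72^2 = 5184 ≡ 22 (mod 89)
72^4 = (72^2)^2 ≡ 22^2 = 484 ≡ 39 (mod 89)
72^7 = 72^4 · 72^2 · 72^1 ≡ 39 · 22 · 72 ≡ 10 (mod 89).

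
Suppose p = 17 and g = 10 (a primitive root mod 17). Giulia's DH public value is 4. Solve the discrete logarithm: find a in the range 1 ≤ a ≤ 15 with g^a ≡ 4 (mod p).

4

Try successive powers of 10 modulo 17:
10^1 ≡ 10
10^2 ≡ 15
10^3 ≡ 14
10^4 ≡ 4
Found: a = 4.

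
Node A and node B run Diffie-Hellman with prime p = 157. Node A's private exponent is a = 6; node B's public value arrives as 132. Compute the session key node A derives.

130

Shared key K = 132^6 mod 157.
132^1 ≡ 132 (mod 157)
132^2 = (132^1)^2 ≡ 132^2 = 17424 ≡ 154 (mod 157)
132^4 = (132^2)^2 ≡ 154^2 = 23716 ≡ 9 (mod 157)
132^6 = 132^4 · 132^2 ≡ 9 · 154 ≡ 130 (mod 157).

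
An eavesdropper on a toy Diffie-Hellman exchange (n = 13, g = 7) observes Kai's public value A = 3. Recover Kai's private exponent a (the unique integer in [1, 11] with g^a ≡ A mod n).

8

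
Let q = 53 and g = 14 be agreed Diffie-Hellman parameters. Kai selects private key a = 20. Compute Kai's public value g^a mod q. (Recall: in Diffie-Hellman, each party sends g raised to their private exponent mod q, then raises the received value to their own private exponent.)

46

Public value = 14^20 mod 53.
14^1 ≡ 14 (mod 53)
14^2 = (14^1)^2 ≡ 14^2 = 196 ≡ 37 (mod 53)
14^4 = (14^2)^2 ≡ 37^2 = 1369 ≡ 44 (mod 53)
14^8 = (14^4)^2 ≡ 44^2 = 1936 ≡ 28 (mod 53)
14^16 = (14^8)^2 ≡ 28^2 = 784 ≡ 42 (mod 53)
14^20 = 14^16 · 14^4 ≡ 42 · 44 ≡ 46 (mod 53).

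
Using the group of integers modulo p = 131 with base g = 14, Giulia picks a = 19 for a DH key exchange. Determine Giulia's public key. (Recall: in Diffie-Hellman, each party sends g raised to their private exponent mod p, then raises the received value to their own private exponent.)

Public value = 14^19 (mod 131).
14^1 ≡ 14 (mod 131)
14^2 = (14^1)^2 ≡ 14^2 = 196 ≡ 65 (mod 131)
14^4 = (14^2)^2 ≡ 65^2 = 4225 ≡ 33 (mod 131)
14^8 = (14^4)^2 ≡ 33^2 = 1089 ≡ 41 (mod 131)
14^16 = (14^8)^2 ≡ 41^2 = 1681 ≡ 109 (mod 131)
14^19 = 14^16 · 14^2 · 14^1 ≡ 109 · 65 · 14 ≡ 23 (mod 131).

23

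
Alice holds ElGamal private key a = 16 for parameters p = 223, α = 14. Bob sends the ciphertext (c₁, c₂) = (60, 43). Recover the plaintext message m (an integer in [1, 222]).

89

Shared mask s = c₁^a mod p = 60^16 mod 223.
60^1 ≡ 60 (mod 223)
60^2 = (60^1)^2 ≡ 60^2 = 3600 ≡ 32 (mod 223)
60^4 = (60^2)^2 ≡ 32^2 = 1024 ≡ 132 (mod 223)
60^8 = (60^4)^2 ≡ 132^2 = 17424 ≡ 30 (mod 223)
60^16 = (60^8)^2 ≡ 30^2 = 900 ≡ 8 (mod 223)
So s = 8; s⁻¹ ≡ 28 (mod 223).
m = c₂ · s⁻¹ mod 223 = 43 · 28 mod 223 = 89.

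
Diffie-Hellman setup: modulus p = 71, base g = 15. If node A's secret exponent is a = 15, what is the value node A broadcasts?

20

Public value = 15^15 mod 71.
15^1 ≡ 15 (mod 71)
15^2 = (15^1)^2 ≡ 15^2 = 225 ≡ 12 (mod 71)
15^4 = (15^2)^2 ≡ 12^2 = 144 ≡ 2 (mod 71)
15^8 = (15^4)^2 ≡ 2^2 = 4 ≡ 4 (mod 71)
15^15 = 15^8 · 15^4 · 15^2 · 15^1 ≡ 4 · 2 · 12 · 15 ≡ 20 (mod 71).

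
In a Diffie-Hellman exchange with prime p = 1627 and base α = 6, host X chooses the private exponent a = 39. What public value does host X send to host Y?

Public value = 6^39 mod 1627.
6^1 ≡ 6 (mod 1627)
6^2 = (6^1)^2 ≡ 6^2 = 36 ≡ 36 (mod 1627)
6^4 = (6^2)^2 ≡ 36^2 = 1296 ≡ 1296 (mod 1627)
6^8 = (6^4)^2 ≡ 1296^2 = 1679616 ≡ 552 (mod 1627)
6^16 = (6^8)^2 ≡ 552^2 = 304704 ≡ 455 (mod 1627)
6^32 = (6^16)^2 ≡ 455^2 = 207025 ≡ 396 (mod 1627)
6^39 = 6^32 · 6^4 · 6^2 · 6^1 ≡ 396 · 1296 · 36 · 6 ≡ 638 (mod 1627).

638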